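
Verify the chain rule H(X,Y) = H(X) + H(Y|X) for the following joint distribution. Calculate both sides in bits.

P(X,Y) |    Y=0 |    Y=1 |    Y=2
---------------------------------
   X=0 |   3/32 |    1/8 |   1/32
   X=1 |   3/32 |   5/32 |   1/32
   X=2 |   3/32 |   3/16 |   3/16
H(X,Y) = 2.9721, H(X) = 1.5271, H(Y|X) = 1.4450 (all in bits)

Chain rule: H(X,Y) = H(X) + H(Y|X)

Left side — joint entropy directly:
H(X,Y) = -Σ p(x,y) log p(x,y) = 2.9721 bits

Right side — compute H(Y|X) from the conditional distributions:
P(X) = (1/4, 9/32, 15/32), so H(X) = 1.5271 bits
H(Y|X) = Σ_x P(X=x) · H(Y|X=x):
  P(Y|X=0) = (3/8, 1/2, 1/8), H(Y|X=0) = 1.4056, weight P(X=0) = 1/4
  P(Y|X=1) = (1/3, 5/9, 1/9), H(Y|X=1) = 1.3516, weight P(X=1) = 9/32
  P(Y|X=2) = (1/5, 2/5, 2/5), H(Y|X=2) = 1.5219, weight P(X=2) = 15/32
H(Y|X) = 1.4450 bits

H(X) + H(Y|X) = 1.5271 + 1.4450 = 2.9721 bits

Both sides equal 2.9721 bits. ✓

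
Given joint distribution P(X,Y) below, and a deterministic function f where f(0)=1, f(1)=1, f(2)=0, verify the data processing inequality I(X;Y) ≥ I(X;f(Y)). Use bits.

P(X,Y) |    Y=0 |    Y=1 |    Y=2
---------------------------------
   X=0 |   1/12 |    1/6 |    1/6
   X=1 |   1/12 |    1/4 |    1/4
I(X;Y) = 0.0041, I(X;f(Y)) = 0.0006, inequality holds: 0.0041 ≥ 0.0006

Data Processing Inequality: For any Markov chain X → Y → Z, we have I(X;Y) ≥ I(X;Z).

Here Z = f(Y) is a deterministic function of Y, forming X → Y → Z.

Original I(X;Y) = 0.0041 bits

After applying f:
P(X,Z) where Z=f(Y):
- P(X,Z=0) = P(X,Y=2)
- P(X,Z=1) = P(X,Y=0) + P(X,Y=1)

I(X;Z) = I(X;f(Y)) = 0.0006 bits

Verification: 0.0041 ≥ 0.0006 ✓

Information cannot be created by processing; the function f can only lose information about X.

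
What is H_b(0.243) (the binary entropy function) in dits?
0.2408 dits

The binary entropy function is:
H(p) = -p log(p) - (1-p) log(1-p)

H(0.243) = -0.243 × log_10(0.243) - 0.757 × log_10(0.757)
H(0.243) = 0.2408 dits

Note: Binary entropy is maximized at p=0.5 (H=1 bit) and minimized at p=0 or p=1 (H=0).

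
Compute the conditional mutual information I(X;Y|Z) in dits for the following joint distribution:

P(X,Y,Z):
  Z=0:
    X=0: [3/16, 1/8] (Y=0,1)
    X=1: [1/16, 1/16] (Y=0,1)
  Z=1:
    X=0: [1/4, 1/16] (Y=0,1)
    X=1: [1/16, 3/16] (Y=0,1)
0.0396 dits

Conditional mutual information: I(X;Y|Z) = H(X|Z) + H(Y|Z) - H(X,Y|Z)

H(Z) = 0.2976
H(X,Z) = 0.5791 → H(X|Z) = 0.2815
H(Y,Z) = 0.5952 → H(Y|Z) = 0.2976
H(X,Y,Z) = 0.8371 → H(X,Y|Z) = 0.5394

I(X;Y|Z) = 0.2815 + 0.2976 - 0.5394 = 0.0396 dits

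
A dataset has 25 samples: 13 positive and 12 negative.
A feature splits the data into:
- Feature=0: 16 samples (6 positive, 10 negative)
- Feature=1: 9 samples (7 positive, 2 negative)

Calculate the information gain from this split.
0.1129 bits

Information Gain = H(Y) - H(Y|Feature)

Before split:
P(positive) = 13/25 = 0.5200
H(Y) = 0.9988 bits

After split:
Feature=0: H = 0.9544 bits (weight = 16/25)
Feature=1: H = 0.7642 bits (weight = 9/25)
H(Y|Feature) = (16/25)×0.9544 + (9/25)×0.7642 = 0.8860 bits

Information Gain = 0.9988 - 0.8860 = 0.1129 bits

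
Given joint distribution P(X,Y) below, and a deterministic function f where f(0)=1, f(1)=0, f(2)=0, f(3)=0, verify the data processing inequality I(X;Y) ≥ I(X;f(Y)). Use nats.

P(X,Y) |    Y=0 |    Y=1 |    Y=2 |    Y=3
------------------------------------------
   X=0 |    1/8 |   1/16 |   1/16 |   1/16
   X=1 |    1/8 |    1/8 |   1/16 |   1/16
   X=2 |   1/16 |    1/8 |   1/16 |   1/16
I(X;Y) = 0.0235, I(X;f(Y)) = 0.0157, inequality holds: 0.0235 ≥ 0.0157

Data Processing Inequality: For any Markov chain X → Y → Z, we have I(X;Y) ≥ I(X;Z).

Here Z = f(Y) is a deterministic function of Y, forming X → Y → Z.

Original I(X;Y) = 0.0235 nats

After applying f:
P(X,Z) where Z=f(Y):
- P(X,Z=0) = P(X,Y=1) + P(X,Y=2) + P(X,Y=3)
- P(X,Z=1) = P(X,Y=0)

I(X;Z) = I(X;f(Y)) = 0.0157 nats

Verification: 0.0235 ≥ 0.0157 ✓

Information cannot be created by processing; the function f can only lose information about X.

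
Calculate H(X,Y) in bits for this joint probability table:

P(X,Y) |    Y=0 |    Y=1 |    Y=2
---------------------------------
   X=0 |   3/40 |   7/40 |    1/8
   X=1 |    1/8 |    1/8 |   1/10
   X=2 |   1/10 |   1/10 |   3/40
3.1222 bits

Joint entropy is H(X,Y) = -Σ_{x,y} p(x,y) log p(x,y).

Summing over all non-zero entries:
H(X,Y) = -[3/40·log_2(3/40) + 7/40·log_2(7/40) + 1/8·log_2(1/8) + 1/8·log_2(1/8) + 1/8·log_2(1/8) + 1/10·log_2(1/10) + 1/10·log_2(1/10) + 1/10·log_2(1/10) + 3/40·log_2(3/40)]
H(X,Y) = 3.1222 bits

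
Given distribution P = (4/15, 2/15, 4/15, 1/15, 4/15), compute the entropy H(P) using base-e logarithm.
1.5066 nats

Shannon entropy is H(X) = -Σ p(x) log p(x).

For P = (4/15, 2/15, 4/15, 1/15, 4/15):
H = -4/15 × log_e(4/15) -2/15 × log_e(2/15) -4/15 × log_e(4/15) -1/15 × log_e(1/15) -4/15 × log_e(4/15)
H = 1.5066 nats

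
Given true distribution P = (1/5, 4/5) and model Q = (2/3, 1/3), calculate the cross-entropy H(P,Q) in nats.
0.9600 nats

Cross-entropy: H(P,Q) = -Σ p(x) log q(x)

Alternatively: H(P,Q) = H(P) + D_KL(P||Q)
H(P) = 0.5004 nats
D_KL(P||Q) = 0.4596 nats

H(P,Q) = 0.5004 + 0.4596 = 0.9600 nats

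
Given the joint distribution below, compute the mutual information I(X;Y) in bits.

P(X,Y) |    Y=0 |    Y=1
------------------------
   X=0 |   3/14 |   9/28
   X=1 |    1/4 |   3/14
0.0139 bits

Mutual information: I(X;Y) = H(X) + H(Y) - H(X,Y)

Marginals:
P(X) = (15/28, 13/28), H(X) = 0.9963 bits
P(Y) = (13/28, 15/28), H(Y) = 0.9963 bits

Joint entropy: H(X,Y) = 1.9788 bits

I(X;Y) = 0.9963 + 0.9963 - 1.9788 = 0.0139 bits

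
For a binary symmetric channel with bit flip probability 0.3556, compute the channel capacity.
0.0610 bits

For a binary symmetric channel (BSC) with error probability p:
Capacity C = 1 - H(p) bits per symbol

where H(p) = -p log₂(p) - (1-p) log₂(1-p) is the binary entropy function.

H(0.3556) = 0.9390 bits
C = 1 - 0.9390 = 0.0610 bits per symbol

This means we can reliably transmit up to 0.0610 bits of information per channel use.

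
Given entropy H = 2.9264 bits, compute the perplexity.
7.6021

Perplexity is 2^H (or exp(H) for natural log).

H = 2.9264 bits
Perplexity = 2^2.9264 = 7.6021

Interpretation: The model's uncertainty is equivalent to choosing uniformly among 7.6 options.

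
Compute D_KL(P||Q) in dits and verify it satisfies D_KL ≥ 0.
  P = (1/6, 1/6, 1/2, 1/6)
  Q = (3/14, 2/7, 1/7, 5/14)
0.1597 dits

KL divergence satisfies the Gibbs inequality: D_KL(P||Q) ≥ 0 for all distributions P, Q.

D_KL(P||Q) = Σ p(x) log(p(x)/q(x))
Term by term:
  x=0: 1/6 × log_10[(1/6)/(3/14)] = -0.0182
  x=1: 1/6 × log_10[(1/6)/(2/7)] = -0.0390
  x=2: 1/2 × log_10[(1/2)/(1/7)] = 0.2720
  x=3: 1/6 × log_10[(1/6)/(5/14)] = -0.0552
D_KL(P||Q) = 0.1597 dits

D_KL(P||Q) = 0.1597 ≥ 0 ✓

This non-negativity is a fundamental property: relative entropy cannot be negative because it measures how different Q is from P.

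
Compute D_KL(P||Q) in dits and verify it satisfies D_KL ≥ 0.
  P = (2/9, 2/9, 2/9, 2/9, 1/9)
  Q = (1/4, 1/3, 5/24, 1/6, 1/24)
0.0308 dits

KL divergence satisfies the Gibbs inequality: D_KL(P||Q) ≥ 0 for all distributions P, Q.

D_KL(P||Q) = Σ p(x) log(p(x)/q(x))
Term by term:
  x=0: 2/9 × log_10[(2/9)/(1/4)] = -0.0114
  x=1: 2/9 × log_10[(2/9)/(1/3)] = -0.0391
  x=2: 2/9 × log_10[(2/9)/(5/24)] = 0.0062
  x=3: 2/9 × log_10[(2/9)/(1/6)] = 0.0278
  x=4: 1/9 × log_10[(1/9)/(1/24)] = 0.0473
D_KL(P||Q) = 0.0308 dits

D_KL(P||Q) = 0.0308 ≥ 0 ✓

This non-negativity is a fundamental property: relative entropy cannot be negative because it measures how different Q is from P.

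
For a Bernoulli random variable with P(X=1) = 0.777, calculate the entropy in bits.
0.7656 bits

The binary entropy function is:
H(p) = -p log(p) - (1-p) log(1-p)

H(0.777) = -0.777 × log_2(0.777) - 0.223 × log_2(0.223)
H(0.777) = 0.7656 bits

Note: Binary entropy is maximized at p=0.5 (H=1 bit) and minimized at p=0 or p=1 (H=0).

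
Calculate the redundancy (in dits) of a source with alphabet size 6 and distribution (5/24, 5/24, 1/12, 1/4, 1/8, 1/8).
0.0281 dits

Redundancy measures how far a source is from maximum entropy:
R = H_max - H(X)

Maximum entropy for 6 symbols: H_max = log_10(6) = 0.7782 dits
Actual entropy: H(X) = 0.7501 dits
Redundancy: R = 0.7782 - 0.7501 = 0.0281 dits

This redundancy represents potential for compression: the source could be compressed by 0.0281 dits per symbol.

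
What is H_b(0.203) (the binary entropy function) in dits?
0.2191 dits

The binary entropy function is:
H(p) = -p log(p) - (1-p) log(1-p)

H(0.203) = -0.203 × log_10(0.203) - 0.797 × log_10(0.797)
H(0.203) = 0.2191 dits

Note: Binary entropy is maximized at p=0.5 (H=1 bit) and minimized at p=0 or p=1 (H=0).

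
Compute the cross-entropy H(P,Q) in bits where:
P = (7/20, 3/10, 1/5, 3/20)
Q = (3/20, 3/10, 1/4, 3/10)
2.1396 bits

Cross-entropy: H(P,Q) = -Σ p(x) log q(x)

Alternatively: H(P,Q) = H(P) + D_KL(P||Q)
H(P) = 1.9261 bits
D_KL(P||Q) = 0.2135 bits

H(P,Q) = 1.9261 + 0.2135 = 2.1396 bits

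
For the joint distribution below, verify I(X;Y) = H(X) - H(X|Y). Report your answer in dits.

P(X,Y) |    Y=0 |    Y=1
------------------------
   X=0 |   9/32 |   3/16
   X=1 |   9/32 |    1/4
I(X;Y) = 0.0011 dits

Mutual information has multiple equivalent forms:
- I(X;Y) = H(X) - H(X|Y)
- I(X;Y) = H(Y) - H(Y|X)
- I(X;Y) = H(X) + H(Y) - H(X,Y)

Computing all quantities:
H(X) = 0.3002, H(Y) = 0.2976, H(X,Y) = 0.5967
H(X|Y) = 0.2991, H(Y|X) = 0.2965

Verification:
H(X) - H(X|Y) = 0.3002 - 0.2991 = 0.0011
H(Y) - H(Y|X) = 0.2976 - 0.2965 = 0.0011
H(X) + H(Y) - H(X,Y) = 0.3002 + 0.2976 - 0.5967 = 0.0011

All forms give I(X;Y) = 0.0011 dits. ✓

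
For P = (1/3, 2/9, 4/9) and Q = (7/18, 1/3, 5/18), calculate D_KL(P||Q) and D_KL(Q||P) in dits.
D_KL(P||Q) = 0.0293, D_KL(Q||P) = 0.0280

KL divergence is not symmetric: D_KL(P||Q) ≠ D_KL(Q||P) in general.

D_KL(P||Q) = 0.0293 dits
D_KL(Q||P) = 0.0280 dits

No, they are not equal!

This asymmetry is why KL divergence is not a true distance metric.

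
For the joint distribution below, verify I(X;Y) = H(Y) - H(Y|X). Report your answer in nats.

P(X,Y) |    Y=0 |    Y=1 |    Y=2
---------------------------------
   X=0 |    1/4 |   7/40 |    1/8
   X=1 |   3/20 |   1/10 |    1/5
I(X;Y) = 0.0267 nats

Mutual information has multiple equivalent forms:
- I(X;Y) = H(X) - H(X|Y)
- I(X;Y) = H(Y) - H(Y|X)
- I(X;Y) = H(X) + H(Y) - H(X,Y)

Computing all quantities:
H(X) = 0.6881, H(Y) = 1.0868, H(X,Y) = 1.7482
H(X|Y) = 0.6614, H(Y|X) = 1.0601

Verification:
H(X) - H(X|Y) = 0.6881 - 0.6614 = 0.0267
H(Y) - H(Y|X) = 1.0868 - 1.0601 = 0.0267
H(X) + H(Y) - H(X,Y) = 0.6881 + 1.0868 - 1.7482 = 0.0267

All forms give I(X;Y) = 0.0267 nats. ✓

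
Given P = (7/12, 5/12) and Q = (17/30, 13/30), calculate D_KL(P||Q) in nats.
0.0006 nats

KL divergence: D_KL(P||Q) = Σ p(x) log(p(x)/q(x))

Computing term by term:
  x=0: 7/12 × log_e[(7/12)/(17/30)] = 7/12 × 0.0290 = 0.0169
  x=1: 5/12 × log_e[(5/12)/(13/30)] = 5/12 × -0.0392 = -0.0163

D_KL(P||Q) = 0.0006 nats

Note: KL divergence is always non-negative and equals 0 iff P = Q.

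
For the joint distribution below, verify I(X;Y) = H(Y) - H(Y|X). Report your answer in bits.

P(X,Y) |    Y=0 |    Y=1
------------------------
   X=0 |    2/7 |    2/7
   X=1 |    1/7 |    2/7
I(X;Y) = 0.0202 bits

Mutual information has multiple equivalent forms:
- I(X;Y) = H(X) - H(X|Y)
- I(X;Y) = H(Y) - H(Y|X)
- I(X;Y) = H(X) + H(Y) - H(X,Y)

Computing all quantities:
H(X) = 0.9852, H(Y) = 0.9852, H(X,Y) = 1.9502
H(X|Y) = 0.9650, H(Y|X) = 0.9650

Verification:
H(X) - H(X|Y) = 0.9852 - 0.9650 = 0.0202
H(Y) - H(Y|X) = 0.9852 - 0.9650 = 0.0202
H(X) + H(Y) - H(X,Y) = 0.9852 + 0.9852 - 1.9502 = 0.0202

All forms give I(X;Y) = 0.0202 bits. ✓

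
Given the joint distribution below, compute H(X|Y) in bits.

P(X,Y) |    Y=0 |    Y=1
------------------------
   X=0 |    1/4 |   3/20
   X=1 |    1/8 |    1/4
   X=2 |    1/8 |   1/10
1.4927 bits

Using the chain rule: H(X|Y) = H(X,Y) - H(Y)

First, compute H(X,Y) = 2.4927 bits

Marginal P(Y) = (1/2, 1/2)
H(Y) = 1.0000 bits

H(X|Y) = H(X,Y) - H(Y) = 2.4927 - 1.0000 = 1.4927 bits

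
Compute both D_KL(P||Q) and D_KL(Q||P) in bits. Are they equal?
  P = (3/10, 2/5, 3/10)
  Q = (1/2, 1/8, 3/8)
D_KL(P||Q) = 0.3536, D_KL(Q||P) = 0.2794

KL divergence is not symmetric: D_KL(P||Q) ≠ D_KL(Q||P) in general.

D_KL(P||Q) = 0.3536 bits
D_KL(Q||P) = 0.2794 bits

No, they are not equal!

This asymmetry is why KL divergence is not a true distance metric.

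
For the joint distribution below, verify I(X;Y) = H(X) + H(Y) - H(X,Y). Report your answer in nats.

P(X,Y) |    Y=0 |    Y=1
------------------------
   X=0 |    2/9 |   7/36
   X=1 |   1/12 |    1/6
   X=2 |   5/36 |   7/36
I(X;Y) = 0.0136 nats

Mutual information has multiple equivalent forms:
- I(X;Y) = H(X) - H(X|Y)
- I(X;Y) = H(Y) - H(Y|X)
- I(X;Y) = H(X) + H(Y) - H(X,Y)

Computing all quantities:
H(X) = 1.0776, H(Y) = 0.6870, H(X,Y) = 1.7510
H(X|Y) = 1.0640, H(Y|X) = 0.6734

Verification:
H(X) - H(X|Y) = 1.0776 - 1.0640 = 0.0136
H(Y) - H(Y|X) = 0.6870 - 0.6734 = 0.0136
H(X) + H(Y) - H(X,Y) = 1.0776 + 0.6870 - 1.7510 = 0.0136

All forms give I(X;Y) = 0.0136 nats. ✓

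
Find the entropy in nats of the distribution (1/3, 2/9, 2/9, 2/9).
1.3689 nats

Shannon entropy is H(X) = -Σ p(x) log p(x).

For P = (1/3, 2/9, 2/9, 2/9):
H = -1/3 × log_e(1/3) -2/9 × log_e(2/9) -2/9 × log_e(2/9) -2/9 × log_e(2/9)
H = 1.3689 nats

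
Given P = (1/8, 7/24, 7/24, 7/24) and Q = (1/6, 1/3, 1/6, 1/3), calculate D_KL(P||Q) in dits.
0.0214 dits

KL divergence: D_KL(P||Q) = Σ p(x) log(p(x)/q(x))

Computing term by term:
  x=0: 1/8 × log_10[(1/8)/(1/6)] = 1/8 × -0.1249 = -0.0156
  x=1: 7/24 × log_10[(7/24)/(1/3)] = 7/24 × -0.0580 = -0.0169
  x=2: 7/24 × log_10[(7/24)/(1/6)] = 7/24 × 0.2430 = 0.0709
  x=3: 7/24 × log_10[(7/24)/(1/3)] = 7/24 × -0.0580 = -0.0169

D_KL(P||Q) = 0.0214 dits

Note: KL divergence is always non-negative and equals 0 iff P = Q.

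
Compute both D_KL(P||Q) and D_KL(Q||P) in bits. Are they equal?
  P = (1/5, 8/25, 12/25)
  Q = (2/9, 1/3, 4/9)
D_KL(P||Q) = 0.0040, D_KL(Q||P) = 0.0041

KL divergence is not symmetric: D_KL(P||Q) ≠ D_KL(Q||P) in general.

D_KL(P||Q) = 0.0040 bits
D_KL(Q||P) = 0.0041 bits

No, they are not equal!

This asymmetry is why KL divergence is not a true distance metric.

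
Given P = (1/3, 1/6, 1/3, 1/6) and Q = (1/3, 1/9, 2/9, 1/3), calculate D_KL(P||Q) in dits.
0.0379 dits

KL divergence: D_KL(P||Q) = Σ p(x) log(p(x)/q(x))

Computing term by term:
  x=0: 1/3 × log_10[(1/3)/(1/3)] = 1/3 × 0.0000 = 0.0000
  x=1: 1/6 × log_10[(1/6)/(1/9)] = 1/6 × 0.1761 = 0.0293
  x=2: 1/3 × log_10[(1/3)/(2/9)] = 1/3 × 0.1761 = 0.0587
  x=3: 1/6 × log_10[(1/6)/(1/3)] = 1/6 × -0.3010 = -0.0502

D_KL(P||Q) = 0.0379 dits

Note: KL divergence is always non-negative and equals 0 iff P = Q.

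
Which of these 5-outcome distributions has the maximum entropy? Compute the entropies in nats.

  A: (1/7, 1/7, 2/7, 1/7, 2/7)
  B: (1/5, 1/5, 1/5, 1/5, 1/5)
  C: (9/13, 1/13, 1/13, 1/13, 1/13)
B

For a discrete distribution over n outcomes, entropy is maximized by the uniform distribution.

Computing entropies:
H(A) = 1.5498 nats
H(B) = 1.6094 nats
H(C) = 1.0438 nats

The uniform distribution (where all probabilities equal 1/5) achieves the maximum entropy of log_e(5) = 1.6094 nats.

Distribution B has the highest entropy.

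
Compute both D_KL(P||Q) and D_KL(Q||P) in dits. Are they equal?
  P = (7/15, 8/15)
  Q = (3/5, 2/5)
D_KL(P||Q) = 0.0157, D_KL(Q||P) = 0.0155

KL divergence is not symmetric: D_KL(P||Q) ≠ D_KL(Q||P) in general.

D_KL(P||Q) = 0.0157 dits
D_KL(Q||P) = 0.0155 dits

No, they are not equal!

This asymmetry is why KL divergence is not a true distance metric.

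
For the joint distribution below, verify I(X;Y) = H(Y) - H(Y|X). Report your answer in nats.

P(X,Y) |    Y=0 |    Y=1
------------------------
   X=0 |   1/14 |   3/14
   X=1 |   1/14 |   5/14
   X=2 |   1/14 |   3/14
I(X;Y) = 0.0051 nats

Mutual information has multiple equivalent forms:
- I(X;Y) = H(X) - H(X|Y)
- I(X;Y) = H(Y) - H(Y|X)
- I(X;Y) = H(X) + H(Y) - H(X,Y)

Computing all quantities:
H(X) = 1.0790, H(Y) = 0.5196, H(X,Y) = 1.5934
H(X|Y) = 1.0738, H(Y|X) = 0.5144

Verification:
H(X) - H(X|Y) = 1.0790 - 1.0738 = 0.0051
H(Y) - H(Y|X) = 0.5196 - 0.5144 = 0.0051
H(X) + H(Y) - H(X,Y) = 1.0790 + 0.5196 - 1.5934 = 0.0051

All forms give I(X;Y) = 0.0051 nats. ✓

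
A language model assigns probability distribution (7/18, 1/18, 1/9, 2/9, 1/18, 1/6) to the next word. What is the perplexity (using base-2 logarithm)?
4.7848

Perplexity is 2^H (or exp(H) for natural log).

First, H = -Σ p log p = 2.2585 bits
Perplexity = 2^2.2585 = 4.7848

Interpretation: The model's uncertainty is equivalent to choosing uniformly among 4.8 options.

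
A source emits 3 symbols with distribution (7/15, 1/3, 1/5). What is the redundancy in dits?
0.0238 dits

Redundancy measures how far a source is from maximum entropy:
R = H_max - H(X)

Maximum entropy for 3 symbols: H_max = log_10(3) = 0.4771 dits
Actual entropy: H(X) = 0.4533 dits
Redundancy: R = 0.4771 - 0.4533 = 0.0238 dits

This redundancy represents potential for compression: the source could be compressed by 0.0238 dits per symbol.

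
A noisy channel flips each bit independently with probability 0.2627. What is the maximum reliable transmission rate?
0.1692 bits

For a binary symmetric channel (BSC) with error probability p:
Capacity C = 1 - H(p) bits per symbol

where H(p) = -p log₂(p) - (1-p) log₂(1-p) is the binary entropy function.

H(0.2627) = 0.8308 bits
C = 1 - 0.8308 = 0.1692 bits per symbol

This means we can reliably transmit up to 0.1692 bits of information per channel use.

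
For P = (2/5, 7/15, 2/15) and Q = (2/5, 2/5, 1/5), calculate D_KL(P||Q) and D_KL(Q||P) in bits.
D_KL(P||Q) = 0.0258, D_KL(Q||P) = 0.0280

KL divergence is not symmetric: D_KL(P||Q) ≠ D_KL(Q||P) in general.

D_KL(P||Q) = 0.0258 bits
D_KL(Q||P) = 0.0280 bits

No, they are not equal!

This asymmetry is why KL divergence is not a true distance metric.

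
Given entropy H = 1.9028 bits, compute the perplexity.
3.7394

Perplexity is 2^H (or exp(H) for natural log).

H = 1.9028 bits
Perplexity = 2^1.9028 = 3.7394

Interpretation: The model's uncertainty is equivalent to choosing uniformly among 3.7 options.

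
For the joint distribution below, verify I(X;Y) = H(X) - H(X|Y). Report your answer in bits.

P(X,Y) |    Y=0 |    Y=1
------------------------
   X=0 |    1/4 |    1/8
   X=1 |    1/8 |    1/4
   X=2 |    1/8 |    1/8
I(X;Y) = 0.0613 bits

Mutual information has multiple equivalent forms:
- I(X;Y) = H(X) - H(X|Y)
- I(X;Y) = H(Y) - H(Y|X)
- I(X;Y) = H(X) + H(Y) - H(X,Y)

Computing all quantities:
H(X) = 1.5613, H(Y) = 1.0000, H(X,Y) = 2.5000
H(X|Y) = 1.5000, H(Y|X) = 0.9387

Verification:
H(X) - H(X|Y) = 1.5613 - 1.5000 = 0.0613
H(Y) - H(Y|X) = 1.0000 - 0.9387 = 0.0613
H(X) + H(Y) - H(X,Y) = 1.5613 + 1.0000 - 2.5000 = 0.0613

All forms give I(X;Y) = 0.0613 bits. ✓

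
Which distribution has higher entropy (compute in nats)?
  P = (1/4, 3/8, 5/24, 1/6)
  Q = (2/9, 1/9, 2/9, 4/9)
P

Computing entropies in nats:
H(P) = 1.3398
H(Q) = 1.2730

Distribution P has higher entropy.

Intuition: The distribution closer to uniform (more spread out) has higher entropy.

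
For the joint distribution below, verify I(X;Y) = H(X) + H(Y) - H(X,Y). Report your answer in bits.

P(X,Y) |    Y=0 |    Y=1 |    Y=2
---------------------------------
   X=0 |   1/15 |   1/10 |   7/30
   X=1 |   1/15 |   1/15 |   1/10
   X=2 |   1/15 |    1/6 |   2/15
I(X;Y) = 0.0407 bits

Mutual information has multiple equivalent forms:
- I(X;Y) = H(X) - H(X|Y)
- I(X;Y) = H(Y) - H(Y|X)
- I(X;Y) = H(X) + H(Y) - H(X,Y)

Computing all quantities:
H(X) = 1.5494, H(Y) = 1.5058, H(X,Y) = 3.0145
H(X|Y) = 1.5087, H(Y|X) = 1.4651

Verification:
H(X) - H(X|Y) = 1.5494 - 1.5087 = 0.0407
H(Y) - H(Y|X) = 1.5058 - 1.4651 = 0.0407
H(X) + H(Y) - H(X,Y) = 1.5494 + 1.5058 - 3.0145 = 0.0407

All forms give I(X;Y) = 0.0407 bits. ✓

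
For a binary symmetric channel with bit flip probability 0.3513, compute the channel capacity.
0.0648 bits

For a binary symmetric channel (BSC) with error probability p:
Capacity C = 1 - H(p) bits per symbol

where H(p) = -p log₂(p) - (1-p) log₂(1-p) is the binary entropy function.

H(0.3513) = 0.9352 bits
C = 1 - 0.9352 = 0.0648 bits per symbol

This means we can reliably transmit up to 0.0648 bits of information per channel use.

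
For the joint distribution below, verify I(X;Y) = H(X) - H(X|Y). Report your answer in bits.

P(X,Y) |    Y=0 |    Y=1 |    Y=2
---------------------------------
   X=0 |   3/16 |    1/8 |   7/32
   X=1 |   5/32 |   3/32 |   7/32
I(X;Y) = 0.0025 bits

Mutual information has multiple equivalent forms:
- I(X;Y) = H(X) - H(X|Y)
- I(X;Y) = H(Y) - H(Y|X)
- I(X;Y) = H(X) + H(Y) - H(X,Y)

Computing all quantities:
H(X) = 0.9972, H(Y) = 1.5310, H(X,Y) = 2.5257
H(X|Y) = 0.9947, H(Y|X) = 1.5285

Verification:
H(X) - H(X|Y) = 0.9972 - 0.9947 = 0.0025
H(Y) - H(Y|X) = 1.5310 - 1.5285 = 0.0025
H(X) + H(Y) - H(X,Y) = 0.9972 + 1.5310 - 2.5257 = 0.0025

All forms give I(X;Y) = 0.0025 bits. ✓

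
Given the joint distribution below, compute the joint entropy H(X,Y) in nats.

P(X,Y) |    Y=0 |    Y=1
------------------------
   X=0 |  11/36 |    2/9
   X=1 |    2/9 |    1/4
1.3773 nats

Joint entropy is H(X,Y) = -Σ_{x,y} p(x,y) log p(x,y).

Summing over all non-zero entries:
H(X,Y) = -[11/36·log_e(11/36) + 2/9·log_e(2/9) + 2/9·log_e(2/9) + 1/4·log_e(1/4)]
H(X,Y) = 1.3773 nats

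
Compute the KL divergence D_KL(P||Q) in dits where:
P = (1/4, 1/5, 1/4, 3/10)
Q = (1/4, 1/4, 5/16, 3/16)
0.0176 dits

KL divergence: D_KL(P||Q) = Σ p(x) log(p(x)/q(x))

Computing term by term:
  x=0: 1/4 × log_10[(1/4)/(1/4)] = 1/4 × 0.0000 = 0.0000
  x=1: 1/5 × log_10[(1/5)/(1/4)] = 1/5 × -0.0969 = -0.0194
  x=2: 1/4 × log_10[(1/4)/(5/16)] = 1/4 × -0.0969 = -0.0242
  x=3: 3/10 × log_10[(3/10)/(3/16)] = 3/10 × 0.2041 = 0.0612

D_KL(P||Q) = 0.0176 dits

Note: KL divergence is always non-negative and equals 0 iff P = Q.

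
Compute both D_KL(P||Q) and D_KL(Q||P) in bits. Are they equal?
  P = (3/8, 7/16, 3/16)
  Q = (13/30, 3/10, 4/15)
D_KL(P||Q) = 0.0646, D_KL(Q||P) = 0.0626

KL divergence is not symmetric: D_KL(P||Q) ≠ D_KL(Q||P) in general.

D_KL(P||Q) = 0.0646 bits
D_KL(Q||P) = 0.0626 bits

No, they are not equal!

This asymmetry is why KL divergence is not a true distance metric.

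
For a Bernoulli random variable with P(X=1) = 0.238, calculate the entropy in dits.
0.2383 dits

The binary entropy function is:
H(p) = -p log(p) - (1-p) log(1-p)

H(0.238) = -0.238 × log_10(0.238) - 0.762 × log_10(0.762)
H(0.238) = 0.2383 dits

Note: Binary entropy is maximized at p=0.5 (H=1 bit) and minimized at p=0 or p=1 (H=0).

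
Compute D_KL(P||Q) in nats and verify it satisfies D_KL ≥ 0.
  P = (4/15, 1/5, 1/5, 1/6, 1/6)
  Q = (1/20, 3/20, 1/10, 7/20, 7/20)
0.3952 nats

KL divergence satisfies the Gibbs inequality: D_KL(P||Q) ≥ 0 for all distributions P, Q.

D_KL(P||Q) = Σ p(x) log(p(x)/q(x))
Term by term:
  x=0: 4/15 × log_e[(4/15)/(1/20)] = 0.4464
  x=1: 1/5 × log_e[(1/5)/(3/20)] = 0.0575
  x=2: 1/5 × log_e[(1/5)/(1/10)] = 0.1386
  x=3: 1/6 × log_e[(1/6)/(7/20)] = -0.1237
  x=4: 1/6 × log_e[(1/6)/(7/20)] = -0.1237
D_KL(P||Q) = 0.3952 nats

D_KL(P||Q) = 0.3952 ≥ 0 ✓

This non-negativity is a fundamental property: relative entropy cannot be negative because it measures how different Q is from P.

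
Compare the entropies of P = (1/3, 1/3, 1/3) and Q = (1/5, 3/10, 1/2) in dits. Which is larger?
P

Computing entropies in dits:
H(P) = 0.4771
H(Q) = 0.4472

Distribution P has higher entropy.

Intuition: The distribution closer to uniform (more spread out) has higher entropy.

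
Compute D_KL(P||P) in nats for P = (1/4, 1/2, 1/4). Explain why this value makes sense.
0.0000 nats

KL divergence satisfies the Gibbs inequality: D_KL(P||Q) ≥ 0 for all distributions P, Q.

D_KL(P||Q) = Σ p(x) log(p(x)/q(x))
Each term is p(x) × log_e(p(x)/p(x)) = p(x) × log_e(1) = 0, so the sum is 0.
D_KL(P||Q) = 0.0000 nats

When P = Q, the KL divergence is exactly 0, as there is no 'divergence' between identical distributions.

This non-negativity is a fundamental property: relative entropy cannot be negative because it measures how different Q is from P.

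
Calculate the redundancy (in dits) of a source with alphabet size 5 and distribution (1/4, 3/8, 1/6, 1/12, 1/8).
0.0562 dits

Redundancy measures how far a source is from maximum entropy:
R = H_max - H(X)

Maximum entropy for 5 symbols: H_max = log_10(5) = 0.6990 dits
Actual entropy: H(X) = 0.6428 dits
Redundancy: R = 0.6990 - 0.6428 = 0.0562 dits

This redundancy represents potential for compression: the source could be compressed by 0.0562 dits per symbol.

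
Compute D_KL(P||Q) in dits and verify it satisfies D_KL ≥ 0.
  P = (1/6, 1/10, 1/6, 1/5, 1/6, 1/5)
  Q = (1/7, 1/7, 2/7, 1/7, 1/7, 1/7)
0.0263 dits

KL divergence satisfies the Gibbs inequality: D_KL(P||Q) ≥ 0 for all distributions P, Q.

D_KL(P||Q) = Σ p(x) log(p(x)/q(x))
Term by term:
  x=0: 1/6 × log_10[(1/6)/(1/7)] = 0.0112
  x=1: 1/10 × log_10[(1/10)/(1/7)] = -0.0155
  x=2: 1/6 × log_10[(1/6)/(2/7)] = -0.0390
  x=3: 1/5 × log_10[(1/5)/(1/7)] = 0.0292
  x=4: 1/6 × log_10[(1/6)/(1/7)] = 0.0112
  x=5: 1/5 × log_10[(1/5)/(1/7)] = 0.0292
D_KL(P||Q) = 0.0263 dits

D_KL(P||Q) = 0.0263 ≥ 0 ✓

This non-negativity is a fundamental property: relative entropy cannot be negative because it measures how different Q is from P.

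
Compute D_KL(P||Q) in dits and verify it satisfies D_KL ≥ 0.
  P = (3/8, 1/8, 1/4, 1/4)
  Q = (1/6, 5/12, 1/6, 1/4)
0.1107 dits

KL divergence satisfies the Gibbs inequality: D_KL(P||Q) ≥ 0 for all distributions P, Q.

D_KL(P||Q) = Σ p(x) log(p(x)/q(x))
Term by term:
  x=0: 3/8 × log_10[(3/8)/(1/6)] = 0.1321
  x=1: 1/8 × log_10[(1/8)/(5/12)] = -0.0654
  x=2: 1/4 × log_10[(1/4)/(1/6)] = 0.0440
  x=3: 1/4 × log_10[(1/4)/(1/4)] = 0.0000
D_KL(P||Q) = 0.1107 dits

D_KL(P||Q) = 0.1107 ≥ 0 ✓

This non-negativity is a fundamental property: relative entropy cannot be negative because it measures how different Q is from P.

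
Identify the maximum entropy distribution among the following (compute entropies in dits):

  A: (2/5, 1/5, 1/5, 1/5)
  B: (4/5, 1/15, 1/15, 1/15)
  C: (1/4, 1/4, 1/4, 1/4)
C

For a discrete distribution over n outcomes, entropy is maximized by the uniform distribution.

Computing entropies:
H(A) = 0.5786 dits
H(B) = 0.3127 dits
H(C) = 0.6021 dits

The uniform distribution (where all probabilities equal 1/4) achieves the maximum entropy of log_10(4) = 0.6021 dits.

Distribution C has the highest entropy.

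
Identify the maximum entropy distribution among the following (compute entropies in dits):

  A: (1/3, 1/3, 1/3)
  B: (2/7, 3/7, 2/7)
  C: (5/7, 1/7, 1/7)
A

For a discrete distribution over n outcomes, entropy is maximized by the uniform distribution.

Computing entropies:
H(A) = 0.4771 dits
H(B) = 0.4686 dits
H(C) = 0.3458 dits

The uniform distribution (where all probabilities equal 1/3) achieves the maximum entropy of log_10(3) = 0.4771 dits.

Distribution A has the highest entropy.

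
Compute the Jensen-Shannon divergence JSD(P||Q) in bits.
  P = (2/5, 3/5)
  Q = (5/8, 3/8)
0.0369 bits

Jensen-Shannon divergence is:
JSD(P||Q) = 0.5 × D_KL(P||M) + 0.5 × D_KL(Q||M)
where M = 0.5 × (P + Q) is the mixture distribution.

M = 0.5 × (2/5, 3/5) + 0.5 × (5/8, 3/8) = (0.5125, 0.4875)

D_KL(P||M) = 0.0367 bits
D_KL(Q||M) = 0.0370 bits

JSD(P||Q) = 0.5 × 0.0367 + 0.5 × 0.0370 = 0.0369 bits

Unlike KL divergence, JSD is symmetric and bounded: 0 ≤ JSD ≤ log(2).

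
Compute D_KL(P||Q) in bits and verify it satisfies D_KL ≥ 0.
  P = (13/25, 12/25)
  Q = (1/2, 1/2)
0.0012 bits

KL divergence satisfies the Gibbs inequality: D_KL(P||Q) ≥ 0 for all distributions P, Q.

D_KL(P||Q) = Σ p(x) log(p(x)/q(x))
Term by term:
  x=0: 13/25 × log_2[(13/25)/(1/2)] = 0.0294
  x=1: 12/25 × log_2[(12/25)/(1/2)] = -0.0283
D_KL(P||Q) = 0.0012 bits

D_KL(P||Q) = 0.0012 ≥ 0 ✓

This non-negativity is a fundamental property: relative entropy cannot be negative because it measures how different Q is from P.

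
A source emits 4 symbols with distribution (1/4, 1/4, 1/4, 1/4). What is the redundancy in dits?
0.0000 dits

Redundancy measures how far a source is from maximum entropy:
R = H_max - H(X)

Maximum entropy for 4 symbols: H_max = log_10(4) = 0.6021 dits
Actual entropy: H(X) = 0.6021 dits
Redundancy: R = 0.6021 - 0.6021 = 0.0000 dits

This redundancy represents potential for compression: the source could be compressed by 0.0000 dits per symbol.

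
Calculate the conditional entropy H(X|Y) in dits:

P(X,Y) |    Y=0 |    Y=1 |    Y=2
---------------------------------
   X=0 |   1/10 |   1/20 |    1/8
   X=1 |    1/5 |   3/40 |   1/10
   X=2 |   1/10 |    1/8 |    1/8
0.4586 dits

Using the chain rule: H(X|Y) = H(X,Y) - H(Y)

First, compute H(X,Y) = 0.9279 dits

Marginal P(Y) = (2/5, 1/4, 7/20)
H(Y) = 0.4693 dits

H(X|Y) = H(X,Y) - H(Y) = 0.9279 - 0.4693 = 0.4586 dits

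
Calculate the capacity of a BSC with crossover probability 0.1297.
0.4434 bits

For a binary symmetric channel (BSC) with error probability p:
Capacity C = 1 - H(p) bits per symbol

where H(p) = -p log₂(p) - (1-p) log₂(1-p) is the binary entropy function.

H(0.1297) = 0.5566 bits
C = 1 - 0.5566 = 0.4434 bits per symbol

This means we can reliably transmit up to 0.4434 bits of information per channel use.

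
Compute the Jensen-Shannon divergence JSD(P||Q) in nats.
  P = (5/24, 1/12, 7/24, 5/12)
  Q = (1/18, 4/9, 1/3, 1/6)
0.1197 nats

Jensen-Shannon divergence is:
JSD(P||Q) = 0.5 × D_KL(P||M) + 0.5 × D_KL(Q||M)
where M = 0.5 × (P + Q) is the mixture distribution.

M = 0.5 × (5/24, 1/12, 7/24, 5/12) + 0.5 × (1/18, 4/9, 1/3, 1/6) = (0.131944, 0.263889, 5/16, 7/24)

D_KL(P||M) = 0.1276 nats
D_KL(Q||M) = 0.1119 nats

JSD(P||Q) = 0.5 × 0.1276 + 0.5 × 0.1119 = 0.1197 nats

Unlike KL divergence, JSD is symmetric and bounded: 0 ≤ JSD ≤ log(2).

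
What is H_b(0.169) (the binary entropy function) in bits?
0.6554 bits

The binary entropy function is:
H(p) = -p log(p) - (1-p) log(1-p)

H(0.169) = -0.169 × log_2(0.169) - 0.831 × log_2(0.831)
H(0.169) = 0.6554 bits

Note: Binary entropy is maximized at p=0.5 (H=1 bit) and minimized at p=0 or p=1 (H=0).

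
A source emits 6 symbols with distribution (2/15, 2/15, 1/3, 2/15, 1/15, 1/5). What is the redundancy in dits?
0.0509 dits

Redundancy measures how far a source is from maximum entropy:
R = H_max - H(X)

Maximum entropy for 6 symbols: H_max = log_10(6) = 0.7782 dits
Actual entropy: H(X) = 0.7273 dits
Redundancy: R = 0.7782 - 0.7273 = 0.0509 dits

This redundancy represents potential for compression: the source could be compressed by 0.0509 dits per symbol.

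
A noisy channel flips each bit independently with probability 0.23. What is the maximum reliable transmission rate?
0.2220 bits

For a binary symmetric channel (BSC) with error probability p:
Capacity C = 1 - H(p) bits per symbol

where H(p) = -p log₂(p) - (1-p) log₂(1-p) is the binary entropy function.

H(0.23) = 0.7780 bits
C = 1 - 0.7780 = 0.2220 bits per symbol

This means we can reliably transmit up to 0.2220 bits of information per channel use.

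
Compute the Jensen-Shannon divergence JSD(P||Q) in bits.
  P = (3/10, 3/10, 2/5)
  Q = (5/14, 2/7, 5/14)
0.0028 bits

Jensen-Shannon divergence is:
JSD(P||Q) = 0.5 × D_KL(P||M) + 0.5 × D_KL(Q||M)
where M = 0.5 × (P + Q) is the mixture distribution.

M = 0.5 × (3/10, 3/10, 2/5) + 0.5 × (5/14, 2/7, 5/14) = (0.328571, 0.292857, 0.378571)

D_KL(P||M) = 0.0028 bits
D_KL(Q||M) = 0.0028 bits

JSD(P||Q) = 0.5 × 0.0028 + 0.5 × 0.0028 = 0.0028 bits

Unlike KL divergence, JSD is symmetric and bounded: 0 ≤ JSD ≤ log(2).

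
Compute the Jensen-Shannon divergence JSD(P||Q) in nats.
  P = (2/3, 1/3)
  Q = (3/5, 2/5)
0.0024 nats

Jensen-Shannon divergence is:
JSD(P||Q) = 0.5 × D_KL(P||M) + 0.5 × D_KL(Q||M)
where M = 0.5 × (P + Q) is the mixture distribution.

M = 0.5 × (2/3, 1/3) + 0.5 × (3/5, 2/5) = (19/30, 11/30)

D_KL(P||M) = 0.0024 nats
D_KL(Q||M) = 0.0024 nats

JSD(P||Q) = 0.5 × 0.0024 + 0.5 × 0.0024 = 0.0024 nats

Unlike KL divergence, JSD is symmetric and bounded: 0 ≤ JSD ≤ log(2).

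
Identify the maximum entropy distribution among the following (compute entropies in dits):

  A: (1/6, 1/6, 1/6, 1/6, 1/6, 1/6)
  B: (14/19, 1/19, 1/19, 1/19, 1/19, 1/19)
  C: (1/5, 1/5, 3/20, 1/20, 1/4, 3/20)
A

For a discrete distribution over n outcomes, entropy is maximized by the uniform distribution.

Computing entropies:
H(A) = 0.7782 dits
H(B) = 0.4342 dits
H(C) = 0.7423 dits

The uniform distribution (where all probabilities equal 1/6) achieves the maximum entropy of log_10(6) = 0.7782 dits.

Distribution A has the highest entropy.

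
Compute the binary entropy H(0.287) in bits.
0.8648 bits

The binary entropy function is:
H(p) = -p log(p) - (1-p) log(1-p)

H(0.287) = -0.287 × log_2(0.287) - 0.713 × log_2(0.713)
H(0.287) = 0.8648 bits

Note: Binary entropy is maximized at p=0.5 (H=1 bit) and minimized at p=0 or p=1 (H=0).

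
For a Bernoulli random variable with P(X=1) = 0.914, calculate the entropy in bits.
0.4230 bits

The binary entropy function is:
H(p) = -p log(p) - (1-p) log(1-p)

H(0.914) = -0.914 × log_2(0.914) - 0.086 × log_2(0.086)
H(0.914) = 0.4230 bits

Note: Binary entropy is maximized at p=0.5 (H=1 bit) and minimized at p=0 or p=1 (H=0).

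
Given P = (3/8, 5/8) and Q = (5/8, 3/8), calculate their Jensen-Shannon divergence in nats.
0.0316 nats

Jensen-Shannon divergence is:
JSD(P||Q) = 0.5 × D_KL(P||M) + 0.5 × D_KL(Q||M)
where M = 0.5 × (P + Q) is the mixture distribution.

M = 0.5 × (3/8, 5/8) + 0.5 × (5/8, 3/8) = (1/2, 1/2)

D_KL(P||M) = 0.0316 nats
D_KL(Q||M) = 0.0316 nats

JSD(P||Q) = 0.5 × 0.0316 + 0.5 × 0.0316 = 0.0316 nats

Unlike KL divergence, JSD is symmetric and bounded: 0 ≤ JSD ≤ log(2).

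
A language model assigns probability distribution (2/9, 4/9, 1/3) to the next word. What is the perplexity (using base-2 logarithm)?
2.8888

Perplexity is 2^H (or exp(H) for natural log).

First, H = -Σ p log p = 1.5305 bits
Perplexity = 2^1.5305 = 2.8888

Interpretation: The model's uncertainty is equivalent to choosing uniformly among 2.9 options.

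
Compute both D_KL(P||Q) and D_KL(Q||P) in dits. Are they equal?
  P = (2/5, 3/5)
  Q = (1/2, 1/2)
D_KL(P||Q) = 0.0087, D_KL(Q||P) = 0.0089

KL divergence is not symmetric: D_KL(P||Q) ≠ D_KL(Q||P) in general.

D_KL(P||Q) = 0.0087 dits
D_KL(Q||P) = 0.0089 dits

No, they are not equal!

This asymmetry is why KL divergence is not a true distance metric.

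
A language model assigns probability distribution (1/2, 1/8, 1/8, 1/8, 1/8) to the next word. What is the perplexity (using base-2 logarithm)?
4.0000

Perplexity is 2^H (or exp(H) for natural log).

First, H = -Σ p log p = 2.0000 bits
Perplexity = 2^2.0000 = 4.0000

Interpretation: The model's uncertainty is equivalent to choosing uniformly among 4.0 options.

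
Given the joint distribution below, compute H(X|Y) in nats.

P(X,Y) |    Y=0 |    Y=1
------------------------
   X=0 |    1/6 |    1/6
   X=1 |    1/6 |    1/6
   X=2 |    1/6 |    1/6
1.0986 nats

Using the chain rule: H(X|Y) = H(X,Y) - H(Y)

First, compute H(X,Y) = 1.7918 nats

Marginal P(Y) = (1/2, 1/2)
H(Y) = 0.6931 nats

H(X|Y) = H(X,Y) - H(Y) = 1.7918 - 0.6931 = 1.0986 nats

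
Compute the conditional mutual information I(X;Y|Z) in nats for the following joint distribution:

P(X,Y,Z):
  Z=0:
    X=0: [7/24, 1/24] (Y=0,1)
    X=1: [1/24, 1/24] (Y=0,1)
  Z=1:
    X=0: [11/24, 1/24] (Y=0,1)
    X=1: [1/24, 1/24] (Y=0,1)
0.0632 nats

Conditional mutual information: I(X;Y|Z) = H(X|Z) + H(Y|Z) - H(X,Y|Z)

H(Z) = 0.6792
H(X,Z) = 1.1269 → H(X|Z) = 0.4477
H(Y,Z) = 1.1269 → H(Y|Z) = 0.4477
H(X,Y,Z) = 1.5115 → H(X,Y|Z) = 0.8323

I(X;Y|Z) = 0.4477 + 0.4477 - 0.8323 = 0.0632 nats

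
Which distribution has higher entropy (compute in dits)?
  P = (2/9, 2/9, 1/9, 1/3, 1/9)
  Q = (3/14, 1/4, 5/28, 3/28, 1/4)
Q

Computing entropies in dits:
H(P) = 0.6614
H(Q) = 0.6819

Distribution Q has higher entropy.

Intuition: The distribution closer to uniform (more spread out) has higher entropy.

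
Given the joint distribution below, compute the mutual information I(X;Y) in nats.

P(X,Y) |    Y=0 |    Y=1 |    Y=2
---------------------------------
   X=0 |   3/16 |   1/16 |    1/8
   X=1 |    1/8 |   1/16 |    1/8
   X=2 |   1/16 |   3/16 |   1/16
0.0889 nats

Mutual information: I(X;Y) = H(X) + H(Y) - H(X,Y)

Marginals:
P(X) = (3/8, 5/16, 5/16), H(X) = 1.0948 nats
P(Y) = (3/8, 5/16, 5/16), H(Y) = 1.0948 nats

Joint entropy: H(X,Y) = 2.1007 nats

I(X;Y) = 1.0948 + 1.0948 - 2.1007 = 0.0889 nats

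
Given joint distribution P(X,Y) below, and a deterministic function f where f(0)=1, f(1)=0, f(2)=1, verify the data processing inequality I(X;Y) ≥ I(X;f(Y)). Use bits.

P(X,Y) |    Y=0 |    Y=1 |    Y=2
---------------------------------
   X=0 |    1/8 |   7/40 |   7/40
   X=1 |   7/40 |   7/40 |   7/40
I(X;Y) = 0.0042, I(X;f(Y)) = 0.0010, inequality holds: 0.0042 ≥ 0.0010

Data Processing Inequality: For any Markov chain X → Y → Z, we have I(X;Y) ≥ I(X;Z).

Here Z = f(Y) is a deterministic function of Y, forming X → Y → Z.

Original I(X;Y) = 0.0042 bits

After applying f:
P(X,Z) where Z=f(Y):
- P(X,Z=0) = P(X,Y=1)
- P(X,Z=1) = P(X,Y=0) + P(X,Y=2)

I(X;Z) = I(X;f(Y)) = 0.0010 bits

Verification: 0.0042 ≥ 0.0010 ✓

Information cannot be created by processing; the function f can only lose information about X.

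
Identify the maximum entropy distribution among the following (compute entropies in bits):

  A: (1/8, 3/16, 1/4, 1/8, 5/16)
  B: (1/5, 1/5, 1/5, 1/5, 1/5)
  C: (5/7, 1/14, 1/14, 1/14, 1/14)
B

For a discrete distribution over n outcomes, entropy is maximized by the uniform distribution.

Computing entropies:
H(A) = 2.2272 bits
H(B) = 2.3219 bits
H(C) = 1.4345 bits

The uniform distribution (where all probabilities equal 1/5) achieves the maximum entropy of log_2(5) = 2.3219 bits.

Distribution B has the highest entropy.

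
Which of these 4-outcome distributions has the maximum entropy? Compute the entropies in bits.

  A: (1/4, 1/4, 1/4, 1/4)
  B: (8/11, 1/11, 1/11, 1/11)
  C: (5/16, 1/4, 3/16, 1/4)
A

For a discrete distribution over n outcomes, entropy is maximized by the uniform distribution.

Computing entropies:
H(A) = 2.0000 bits
H(B) = 1.2776 bits
H(C) = 1.9772 bits

The uniform distribution (where all probabilities equal 1/4) achieves the maximum entropy of log_2(4) = 2.0000 bits.

Distribution A has the highest entropy.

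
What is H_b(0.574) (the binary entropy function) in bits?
0.9841 bits

The binary entropy function is:
H(p) = -p log(p) - (1-p) log(1-p)

H(0.574) = -0.574 × log_2(0.574) - 0.426 × log_2(0.426)
H(0.574) = 0.9841 bits

Note: Binary entropy is maximized at p=0.5 (H=1 bit) and minimized at p=0 or p=1 (H=0).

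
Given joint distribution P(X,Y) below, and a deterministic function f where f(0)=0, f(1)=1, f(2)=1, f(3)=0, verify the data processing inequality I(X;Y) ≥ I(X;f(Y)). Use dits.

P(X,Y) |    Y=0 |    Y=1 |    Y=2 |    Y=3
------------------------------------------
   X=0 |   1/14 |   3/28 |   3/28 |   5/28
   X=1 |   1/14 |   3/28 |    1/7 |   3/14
I(X;Y) = 0.0007, I(X;f(Y)) = 0.0000, inequality holds: 0.0007 ≥ 0.0000

Data Processing Inequality: For any Markov chain X → Y → Z, we have I(X;Y) ≥ I(X;Z).

Here Z = f(Y) is a deterministic function of Y, forming X → Y → Z.

Original I(X;Y) = 0.0007 dits

After applying f:
P(X,Z) where Z=f(Y):
- P(X,Z=0) = P(X,Y=0) + P(X,Y=3)
- P(X,Z=1) = P(X,Y=1) + P(X,Y=2)

I(X;Z) = I(X;f(Y)) = 0.0000 dits

Verification: 0.0007 ≥ 0.0000 ✓

Information cannot be created by processing; the function f can only lose information about X.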